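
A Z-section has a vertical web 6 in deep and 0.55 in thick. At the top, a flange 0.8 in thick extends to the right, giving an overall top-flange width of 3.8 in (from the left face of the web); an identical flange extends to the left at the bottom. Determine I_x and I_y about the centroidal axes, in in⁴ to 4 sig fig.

Break the section into simple shapes (no overlaps), measuring from the bottom-left corner of the bounding box.
Web: 0.55 × 6, A = 3.3 in², y = 3 in, Ī = 9.9 in⁴.
Top flange (beyond web): 3.25 × 0.8, A = 2.6 in², y = 5.6 in, Ī = 0.138667 in⁴.
Bottom flange (beyond web): 3.25 × 0.8, A = 2.6 in², y = 0.4 in, Ī = 0.138667 in⁴.
Centroid: ȳ = ΣA·y / ΣA = 3 in.
Transfer each piece to the centroidal x-axis using Ī + A·d² with d = y − 3:
  web: d = 0 in → contributes +9.9 in⁴
  top flange (beyond web): d = 2.6 in → contributes +17.7147 in⁴
  bottom flange (beyond web): d = -2.6 in → contributes +17.7147 in⁴
Total I = 45.3293 in⁴.
For the y-axis: x̄ = 3.525 in.
Repeating about the centroidal y-axis gives I_y = 23.4323 in⁴.

I_x ≈ 45.33 in⁴, I_y ≈ 23.43 in⁴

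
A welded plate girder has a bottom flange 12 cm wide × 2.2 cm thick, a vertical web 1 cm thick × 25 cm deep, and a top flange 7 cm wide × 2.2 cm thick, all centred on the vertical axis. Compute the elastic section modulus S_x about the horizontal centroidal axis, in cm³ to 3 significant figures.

Split into non-overlapping primitives; take the origin at the lower-left of the bounding box.
Bottom plate: 12 × 2.2, A = 26.4 cm², y = 1.1 cm, Ī = 10.648 cm⁴.
Web plate: 1 × 25, A = 25 cm², y = 14.7 cm, Ī = 1302.1 cm⁴.
Top plate: 7 × 2.2, A = 15.4 cm², y = 28.3 cm, Ī = 6.2113 cm⁴.
Centroid: ȳ = ΣA·y / ΣA = 12.46 cm.
Transfer each piece to the horizontal centroidal axis using Ī + A·d² with d = y − 12.46:
  bottom plate: d = -11.36 cm → contributes +3417.8 cm⁴
  web plate: d = 2.2395 cm → contributes +1427.5 cm⁴
  top plate: d = 15.84 cm → contributes +3869.9 cm⁴
Total I = 8715.2 cm⁴.
Extreme fibre distance c = 16.94 cm; S = I/c = 514.49 cm³.

S_x ≈ 514 cm³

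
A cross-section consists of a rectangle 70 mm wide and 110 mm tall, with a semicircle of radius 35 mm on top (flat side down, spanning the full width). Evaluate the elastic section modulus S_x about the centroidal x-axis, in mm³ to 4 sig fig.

Decompose the section into non-overlapping parts with the origin at the bottom-left of its bounding rectangle.
Rectangular body: 70 × 110, A = 7 700 mm², y = 55 mm, Ī = 7 764 167 mm⁴.
Semicircular cap: semicircle r = 35, A = 1924.23 mm², y = 124.854 mm, Ī = 164 704 mm⁴.
Centroid: ȳ = ΣA·y / ΣA = 68.9664 mm.
Transfer each piece to the centroidal x-axis using Ī + A·d² with d = y − 68.9664:
  rectangular body: d = -13.9664 mm → contributes +9 266 130 mm⁴
  semicircular cap: d = 55.8881 mm → contributes +6 174 976 mm⁴
Total I = 15 441 106 mm⁴.
Extreme fibre distance c = 76.0336 mm; S = I/c = 203 083 mm³.

S_x ≈ 2.031 × 10⁵ mm³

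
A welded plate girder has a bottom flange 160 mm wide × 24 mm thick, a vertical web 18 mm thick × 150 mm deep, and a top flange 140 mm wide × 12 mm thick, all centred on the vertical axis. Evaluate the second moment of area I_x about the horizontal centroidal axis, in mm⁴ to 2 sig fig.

Decompose the section into non-overlapping parts with the origin at the bottom-left of its bounding rectangle.
Bottom plate: 160 × 24, A = 3 840 mm², y = 12 mm, Ī = 184 320 mm⁴.
Web plate: 18 × 150, A = 2 700 mm², y = 99 mm, Ī = 5 062 500 mm⁴.
Top plate: 140 × 12, A = 1 680 mm², y = 180 mm, Ī = 20 160 mm⁴.
Centroid: ȳ = ΣA·y / ΣA = 74.91 mm.
Transfer each piece to the horizontal centroidal axis using Ī + A·d² with d = y − 74.91:
  bottom plate: d = -62.91 mm → contributes +15 382 929 mm⁴
  web plate: d = 24.09 mm → contributes +6 629 073 mm⁴
  top plate: d = 105.1 mm → contributes +18 573 075 mm⁴
Total I = 40 585 077 mm⁴.

I_x ≈ 4.1 × 10⁷ mm⁴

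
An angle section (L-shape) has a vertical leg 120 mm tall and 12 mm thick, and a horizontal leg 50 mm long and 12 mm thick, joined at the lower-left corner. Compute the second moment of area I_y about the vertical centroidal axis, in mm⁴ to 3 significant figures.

Decompose the section into non-overlapping parts with the origin at the bottom-left of its bounding rectangle.
Vertical leg: 12 × 120, A = 1 440 mm², x = 6 mm, Ī = 17 280 mm⁴.
Horizontal leg (remainder): 38 × 12, A = 456 mm², x = 31 mm, Ī = 54 872 mm⁴.
Centroid: x̄ = ΣA·x / ΣA = 12.013 mm.
Transfer each piece to the vertical centroidal axis using Ī + A·d² with d = x − 12.013:
  vertical leg: d = -6.0127 mm → contributes +69 339 mm⁴
  horizontal leg (remainder): d = 18.987 mm → contributes +219 269 mm⁴
Total I = 288 608 mm⁴.

I_y ≈ 2.89 × 10⁵ mm⁴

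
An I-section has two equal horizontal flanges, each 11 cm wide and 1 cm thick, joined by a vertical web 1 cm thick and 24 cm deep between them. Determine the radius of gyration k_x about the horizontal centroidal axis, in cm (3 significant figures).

k_x ≈ 9.99 cm

Break the section into simple shapes (no overlaps), measuring from the bottom-left corner of the bounding box.
Bottom flange: 11 × 1, A = 11 cm², y = 0.5 cm, Ī = 0.91667 cm⁴.
Web: 1 × 24, A = 24 cm², y = 13 cm, Ī = 1 152 cm⁴.
Top flange: 11 × 1, A = 11 cm², y = 25.5 cm, Ī = 0.91667 cm⁴.
By symmetry the centroid is at mid-height, ȳ = 13 cm.
Transfer each piece to the horizontal centroidal axis using Ī + A·d² with d = y − 13:
  bottom flange: d = -12.5 cm → contributes +1719.7 cm⁴
  web: d = 0 cm → contributes +1 152 cm⁴
  top flange: d = 12.5 cm → contributes +1719.7 cm⁴
Total I = 4591.3 cm⁴.
Radius of gyration: k = √(I/A) = √(4591.3 / 46) = 9.9906 cm.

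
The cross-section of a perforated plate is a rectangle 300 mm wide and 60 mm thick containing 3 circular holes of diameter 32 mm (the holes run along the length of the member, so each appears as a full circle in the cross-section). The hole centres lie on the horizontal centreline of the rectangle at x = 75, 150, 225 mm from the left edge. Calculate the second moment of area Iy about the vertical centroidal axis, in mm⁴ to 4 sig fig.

Treat the section as a set of non-overlapping primitives; coordinates are from the bounding-box lower-left.
Plate: 300 × 60, A = 18 000 mm², x = 150 mm, Ī = 135 000 000 mm⁴.
Hole 1 (subtracted): ⌀32, A = 804.248 mm², x = 75 mm, Ī = 51471.9 mm⁴.
Hole 2 (subtracted): ⌀32, A = 804.248 mm², x = 150 mm, Ī = 51471.9 mm⁴.
Hole 3 (subtracted): ⌀32, A = 804.248 mm², x = 225 mm, Ī = 51471.9 mm⁴.
By symmetry the centroid is at mid-width, x̄ = 150 mm.
Transfer each piece to the vertical centroidal axis using Ī + A·d² with d = x − 150:
  plate: d = 0 mm → contributes +135 000 000 mm⁴
  hole 1: d = -75 mm → contributes −4 575 365 mm⁴
  hole 2: d = 0 mm → contributes −51471.9 mm⁴
  hole 3: d = 75 mm → contributes −4 575 365 mm⁴
Total I = 125 797 798 mm⁴.

Iy ≈ 1.258 × 10⁸ mm⁴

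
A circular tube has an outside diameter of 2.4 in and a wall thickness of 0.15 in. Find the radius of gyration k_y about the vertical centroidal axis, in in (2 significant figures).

k_y ≈ 0.80 in

Decompose the section into non-overlapping parts with the origin at the bottom-left of its bounding rectangle.
Outer circle: ⌀2.4, A = 4.524 in², x = 1.2 in, Ī = 1.629 in⁴.
Bore (subtracted): ⌀2.1, A = 3.464 in², x = 1.2 in, Ī = 0.9547 in⁴.
By symmetry the centroid is at mid-width, x̄ = 1.2 in.
All pieces are centred on the vertical centroidal axis, so I = ΣĪ (holes subtracted) = 0.6739 in⁴.
Radius of gyration: k = √(I/A) = √(0.6739 / 1.06) = 0.7973 in.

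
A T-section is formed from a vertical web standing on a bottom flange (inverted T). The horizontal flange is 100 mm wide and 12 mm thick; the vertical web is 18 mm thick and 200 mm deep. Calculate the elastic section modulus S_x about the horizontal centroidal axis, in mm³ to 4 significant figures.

S_x ≈ 1.749 × 10⁵ mm³

Split into non-overlapping primitives; take the origin at the lower-left of the bounding box.
Flange: 100 × 12, A = 1 200 mm², y = 6 mm, Ī = 14 400 mm⁴.
Web: 18 × 200, A = 3 600 mm², y = 112 mm, Ī = 12 000 000 mm⁴.
Centroid: ȳ = ΣA·y / ΣA = 85.5 mm.
Transfer each piece to the horizontal centroidal axis using Ī + A·d² with d = y − 85.5:
  flange: d = -79.5 mm → contributes +7 598 700 mm⁴
  web: d = 26.5 mm → contributes +14 528 100 mm⁴
Total I = 22 126 800 mm⁴.
Extreme fibre distance c = 126.5 mm; S = I/c = 174 915 mm³.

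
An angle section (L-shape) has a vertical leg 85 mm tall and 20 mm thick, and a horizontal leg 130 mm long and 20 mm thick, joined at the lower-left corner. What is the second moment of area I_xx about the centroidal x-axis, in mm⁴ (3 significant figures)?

Decompose the section into non-overlapping parts with the origin at the bottom-left of its bounding rectangle.
Vertical leg: 20 × 85, A = 1 700 mm², y = 42.5 mm, Ī = 1 023 542 mm⁴.
Horizontal leg (remainder): 110 × 20, A = 2 200 mm², y = 10 mm, Ī = 73 333 mm⁴.
Centroid: ȳ = ΣA·y / ΣA = 24.167 mm.
Transfer each piece to the centroidal x-axis using Ī + A·d² with d = y − 24.167:
  vertical leg: d = 18.333 mm → contributes +1 594 931 mm⁴
  horizontal leg (remainder): d = -14.167 mm → contributes +514 861 mm⁴
Total I = 2 109 792 mm⁴.

I_xx ≈ 2.11 × 10⁶ mm⁴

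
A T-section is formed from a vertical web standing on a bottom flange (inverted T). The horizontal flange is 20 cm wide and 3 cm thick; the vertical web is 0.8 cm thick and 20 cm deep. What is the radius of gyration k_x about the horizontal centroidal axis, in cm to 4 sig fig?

k_x ≈ 5.440 cm

Break the section into simple shapes (no overlaps), measuring from the bottom-left corner of the bounding box.
Flange: 20 × 3, A = 60 cm², y = 1.5 cm, Ī = 45 cm⁴.
Web: 0.8 × 20, A = 16 cm², y = 13 cm, Ī = 533.333 cm⁴.
Centroid: ȳ = ΣA·y / ΣA = 3.92105 cm.
Transfer each piece to the horizontal centroidal axis using Ī + A·d² with d = y − 3.92105:
  flange: d = -2.42105 cm → contributes +396.69 cm⁴
  web: d = 9.07895 cm → contributes +1852.17 cm⁴
Total I = 2248.86 cm⁴.
Radius of gyration: k = √(I/A) = √(2248.86 / 76) = 5.43969 cm.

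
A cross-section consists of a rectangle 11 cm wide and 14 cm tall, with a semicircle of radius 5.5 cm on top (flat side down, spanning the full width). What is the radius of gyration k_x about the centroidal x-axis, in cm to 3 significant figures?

Break the section into simple shapes (no overlaps), measuring from the bottom-left corner of the bounding box.
Rectangular body: 11 × 14, A = 154 cm², y = 7 cm, Ī = 2515.3 cm⁴.
Semicircular cap: semicircle r = 5.5, A = 47.517 cm², y = 16.334 cm, Ī = 100.43 cm⁴.
Centroid: ȳ = ΣA·y / ΣA = 9.201 cm.
Transfer each piece to the centroidal x-axis using Ī + A·d² with d = y − 9.201:
  rectangular body: d = -2.201 cm → contributes +3261.4 cm⁴
  semicircular cap: d = 7.1333 cm → contributes +2518.3 cm⁴
Total I = 5779.6 cm⁴.
Radius of gyration: k = √(I/A) = √(5779.6 / 201.52) = 5.3554 cm.

k_x ≈ 5.36 cm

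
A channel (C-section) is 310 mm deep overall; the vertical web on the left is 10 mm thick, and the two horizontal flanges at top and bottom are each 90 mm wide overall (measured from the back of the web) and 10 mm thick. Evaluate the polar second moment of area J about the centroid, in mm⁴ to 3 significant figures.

Break the section into simple shapes (no overlaps), measuring from the bottom-left corner of the bounding box.
Web: 10 × 310, A = 3 100 mm², y = 155 mm, Ī = 24 825 833 mm⁴.
Top flange (beyond web): 80 × 10, A = 800 mm², y = 305 mm, Ī = 6666.7 mm⁴.
Bottom flange (beyond web): 80 × 10, A = 800 mm², y = 5 mm, Ī = 6666.7 mm⁴.
By symmetry the centroid is at mid-height, ȳ = 155 mm.
Transfer each piece to the centroidal x-axis using Ī + A·d² with d = y − 155:
  web: d = 0 mm → contributes +24 825 833 mm⁴
  top flange (beyond web): d = 150 mm → contributes +18 006 667 mm⁴
  bottom flange (beyond web): d = -150 mm → contributes +18 006 667 mm⁴
Total I = 60 839 167 mm⁴.
For the y-axis: x̄ = 20.319 mm.
Repeating about the centroidal y-axis gives I_y = 3 016 188 mm⁴.
Polar second moment: J = I_x + I_y = 63 855 355 mm⁴.

J ≈ 6.39 × 10⁷ mm⁴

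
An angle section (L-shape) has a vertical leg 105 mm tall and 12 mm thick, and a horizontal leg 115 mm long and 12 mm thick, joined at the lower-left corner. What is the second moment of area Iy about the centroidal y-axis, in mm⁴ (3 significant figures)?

Iy ≈ 3.17 × 10⁶ mm⁴

Break the section into simple shapes (no overlaps), measuring from the bottom-left corner of the bounding box.
Vertical leg: 12 × 105, A = 1 260 mm², x = 6 mm, Ī = 15 120 mm⁴.
Horizontal leg (remainder): 103 × 12, A = 1 236 mm², x = 63.5 mm, Ī = 1 092 727 mm⁴.
Centroid: x̄ = ΣA·x / ΣA = 34.474 mm.
Transfer each piece to the centroidal y-axis using Ī + A·d² with d = x − 34.474:
  vertical leg: d = -28.474 mm → contributes +1 036 657 mm⁴
  horizontal leg (remainder): d = 29.026 mm → contributes +2 134 099 mm⁴
Total I = 3 170 756 mm⁴.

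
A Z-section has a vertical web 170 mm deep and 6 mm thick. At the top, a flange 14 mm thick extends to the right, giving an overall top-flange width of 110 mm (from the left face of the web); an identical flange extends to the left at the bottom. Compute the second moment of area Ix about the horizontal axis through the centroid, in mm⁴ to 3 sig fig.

Split into non-overlapping primitives; take the origin at the lower-left of the bounding box.
Web: 6 × 170, A = 1 020 mm², y = 85 mm, Ī = 2 456 500 mm⁴.
Top flange (beyond web): 104 × 14, A = 1 456 mm², y = 163 mm, Ī = 23 781 mm⁴.
Bottom flange (beyond web): 104 × 14, A = 1 456 mm², y = 7 mm, Ī = 23 781 mm⁴.
Centroid: ȳ = ΣA·y / ΣA = 85 mm.
Transfer each piece to the horizontal axis through the centroid using Ī + A·d² with d = y − 85:
  web: d = 0 mm → contributes +2 456 500 mm⁴
  top flange (beyond web): d = 78 mm → contributes +8 882 085 mm⁴
  bottom flange (beyond web): d = -78 mm → contributes +8 882 085 mm⁴
Total I = 20 220 671 mm⁴.

Ix ≈ 2.02 × 10⁷ mm⁴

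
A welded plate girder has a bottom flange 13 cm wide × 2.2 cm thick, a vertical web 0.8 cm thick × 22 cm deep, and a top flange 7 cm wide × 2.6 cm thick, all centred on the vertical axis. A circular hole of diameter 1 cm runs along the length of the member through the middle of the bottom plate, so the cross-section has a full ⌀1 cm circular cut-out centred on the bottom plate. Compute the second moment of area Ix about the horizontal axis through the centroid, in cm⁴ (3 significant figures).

Ix ≈ 7360 cm⁴

Decompose the section into non-overlapping parts with the origin at the bottom-left of its bounding rectangle.
Bottom plate: 13 × 2.2, A = 28.6 cm², y = 1.1 cm, Ī = 11.535 cm⁴.
Web plate: 0.8 × 22, A = 17.6 cm², y = 13.2 cm, Ī = 709.87 cm⁴.
Top plate: 7 × 2.6, A = 18.2 cm², y = 25.5 cm, Ī = 10.253 cm⁴.
Hole (subtracted): ⌀1, A = 0.7854 cm², y = 1.1 cm, Ī = 0.049087 cm⁴.
Centroid: ȳ = ΣA·y / ΣA = 11.428 cm.
Transfer each piece to the horizontal axis through the centroid using Ī + A·d² with d = y − 11.428:
  bottom plate: d = -10.328 cm → contributes +3062.5 cm⁴
  web plate: d = 1.7716 cm → contributes +765.1 cm⁴
  top plate: d = 14.072 cm → contributes +3 614 cm⁴
  hole: d = -10.328 cm → contributes −83.833 cm⁴
Total I = 7357.8 cm⁴.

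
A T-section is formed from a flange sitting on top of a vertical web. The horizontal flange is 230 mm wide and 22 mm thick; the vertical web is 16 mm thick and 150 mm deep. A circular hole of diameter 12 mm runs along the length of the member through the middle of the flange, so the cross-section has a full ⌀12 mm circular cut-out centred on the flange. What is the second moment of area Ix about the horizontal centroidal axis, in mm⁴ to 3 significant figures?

Break the section into simple shapes (no overlaps), measuring from the bottom-left corner of the bounding box.
Flange: 230 × 22, A = 5 060 mm², y = 161 mm, Ī = 204 087 mm⁴.
Web: 16 × 150, A = 2 400 mm², y = 75 mm, Ī = 4 500 000 mm⁴.
Hole (subtracted): ⌀12, A = 113.1 mm², y = 161 mm, Ī = 1017.9 mm⁴.
Centroid: ȳ = ΣA·y / ΣA = 132.91 mm.
Transfer each piece to the horizontal centroidal axis using Ī + A·d² with d = y − 132.91:
  flange: d = 28.093 mm → contributes +4 197 657 mm⁴
  web: d = -57.907 mm → contributes +12 547 599 mm⁴
  hole: d = 28.093 mm → contributes −90 279 mm⁴
Total I = 16 654 976 mm⁴.

Ix ≈ 1.67 × 10⁷ mm⁴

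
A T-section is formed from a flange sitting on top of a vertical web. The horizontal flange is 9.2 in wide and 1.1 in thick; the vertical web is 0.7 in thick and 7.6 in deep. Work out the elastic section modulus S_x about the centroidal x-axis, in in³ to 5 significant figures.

Break the section into simple shapes (no overlaps), measuring from the bottom-left corner of the bounding box.
Flange: 9.2 × 1.1, A = 10.12 in², y = 8.15 in, Ī = 1.020433 in⁴.
Web: 0.7 × 7.6, A = 5.32 in², y = 3.8 in, Ī = 25.60693 in⁴.
Centroid: ȳ = ΣA·y / ΣA = 6.651166 in.
Transfer each piece to the centroidal x-axis using Ī + A·d² with d = y − 6.651166:
  flange: d = 1.498834 in → contributes +23.75505 in⁴
  web: d = -2.851166 in → contributes +68.85399 in⁴
Total I = 92.60905 in⁴.
Extreme fibre distance c = 6.651166 in; S = I/c = 13.92373 in³.

S_x ≈ 13.924 in³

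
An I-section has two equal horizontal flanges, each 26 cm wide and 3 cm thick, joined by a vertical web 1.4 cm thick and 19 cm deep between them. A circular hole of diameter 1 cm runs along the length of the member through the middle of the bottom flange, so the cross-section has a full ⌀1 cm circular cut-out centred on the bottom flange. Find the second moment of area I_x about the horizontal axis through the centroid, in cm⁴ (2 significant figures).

Treat the section as a set of non-overlapping primitives; coordinates are from the bounding-box lower-left.
Bottom flange: 26 × 3, A = 78 cm², y = 1.5 cm, Ī = 58.5 cm⁴.
Web: 1.4 × 19, A = 26.6 cm², y = 12.5 cm, Ī = 800.2 cm⁴.
Top flange: 26 × 3, A = 78 cm², y = 23.5 cm, Ī = 58.5 cm⁴.
Hole (subtracted): ⌀1, A = 0.7854 cm², y = 1.5 cm, Ī = 0.04909 cm⁴.
Centroid: ȳ = ΣA·y / ΣA = 12.55 cm.
Transfer each piece to the horizontal axis through the centroid using Ī + A·d² with d = y − 12.55:
  bottom flange: d = -11.05 cm → contributes +9 578 cm⁴
  web: d = -0.04752 cm → contributes +800.3 cm⁴
  top flange: d = 10.95 cm → contributes +9 415 cm⁴
  hole: d = -11.05 cm → contributes −95.91 cm⁴
Total I = 19 698 cm⁴.

I_x ≈ 2.0 × 10⁴ cm⁴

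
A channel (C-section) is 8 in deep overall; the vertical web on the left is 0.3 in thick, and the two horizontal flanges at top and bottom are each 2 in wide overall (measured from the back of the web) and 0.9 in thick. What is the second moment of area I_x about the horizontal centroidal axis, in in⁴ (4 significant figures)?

Break the section into simple shapes (no overlaps), measuring from the bottom-left corner of the bounding box.
Web: 0.3 × 8, A = 2.4 in², y = 4 in, Ī = 12.8 in⁴.
Top flange (beyond web): 1.7 × 0.9, A = 1.53 in², y = 7.55 in, Ī = 0.103275 in⁴.
Bottom flange (beyond web): 1.7 × 0.9, A = 1.53 in², y = 0.45 in, Ī = 0.103275 in⁴.
By symmetry the centroid is at mid-height, ȳ = 4 in.
Transfer each piece to the horizontal centroidal axis using Ī + A·d² with d = y − 4:
  web: d = 0 in → contributes +12.8 in⁴
  top flange (beyond web): d = 3.55 in → contributes +19.3851 in⁴
  bottom flange (beyond web): d = -3.55 in → contributes +19.3851 in⁴
Total I = 51.5702 in⁴.

I_x ≈ 51.57 in⁴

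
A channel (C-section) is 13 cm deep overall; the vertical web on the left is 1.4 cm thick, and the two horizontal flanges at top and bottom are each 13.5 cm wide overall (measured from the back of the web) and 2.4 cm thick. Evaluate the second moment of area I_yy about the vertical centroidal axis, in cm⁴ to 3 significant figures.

I_yy ≈ 1340 cm⁴

Treat the section as a set of non-overlapping primitives; coordinates are from the bounding-box lower-left.
Web: 1.4 × 13, A = 18.2 cm², x = 0.7 cm, Ī = 2.9727 cm⁴.
Top flange (beyond web): 12.1 × 2.4, A = 29.04 cm², x = 7.45 cm, Ī = 354.31 cm⁴.
Bottom flange (beyond web): 12.1 × 2.4, A = 29.04 cm², x = 7.45 cm, Ī = 354.31 cm⁴.
Centroid: x̄ = ΣA·x / ΣA = 5.8395 cm.
Transfer each piece to the vertical centroidal axis using Ī + A·d² with d = x − 5.8395:
  web: d = -5.1395 cm → contributes +483.71 cm⁴
  top flange (beyond web): d = 1.6105 cm → contributes +429.63 cm⁴
  bottom flange (beyond web): d = 1.6105 cm → contributes +429.63 cm⁴
Total I = 1 343 cm⁴.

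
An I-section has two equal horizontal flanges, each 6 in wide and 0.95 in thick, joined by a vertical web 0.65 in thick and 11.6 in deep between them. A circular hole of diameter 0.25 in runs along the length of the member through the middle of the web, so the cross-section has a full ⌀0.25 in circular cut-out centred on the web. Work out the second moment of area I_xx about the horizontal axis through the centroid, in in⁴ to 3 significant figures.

I_xx ≈ 534 in⁴

Break the section into simple shapes (no overlaps), measuring from the bottom-left corner of the bounding box.
Bottom flange: 6 × 0.95, A = 5.7 in², y = 0.475 in, Ī = 0.42869 in⁴.
Web: 0.65 × 11.6, A = 7.54 in², y = 6.75 in, Ī = 84.549 in⁴.
Top flange: 6 × 0.95, A = 5.7 in², y = 13.025 in, Ī = 0.42869 in⁴.
Hole (subtracted): ⌀0.25, A = 0.049087 in², y = 6.75 in, Ī = 0.00019175 in⁴.
By symmetry the centroid is at mid-height, ȳ = 6.75 in.
Transfer each piece to the horizontal axis through the centroid using Ī + A·d² with d = y − 6.75:
  bottom flange: d = -6.275 in → contributes +224.87 in⁴
  web: d = 0 in → contributes +84.549 in⁴
  top flange: d = 6.275 in → contributes +224.87 in⁴
  hole: d = 0 in → contributes −0.00019175 in⁴
Total I = 534.29 in⁴.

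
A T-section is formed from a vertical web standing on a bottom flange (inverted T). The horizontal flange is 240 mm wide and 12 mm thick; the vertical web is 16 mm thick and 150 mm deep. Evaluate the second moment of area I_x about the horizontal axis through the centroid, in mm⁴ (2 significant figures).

Treat the section as a set of non-overlapping primitives; coordinates are from the bounding-box lower-left.
Flange: 240 × 12, A = 2 880 mm², y = 6 mm, Ī = 34 560 mm⁴.
Web: 16 × 150, A = 2 400 mm², y = 87 mm, Ī = 4 500 000 mm⁴.
Centroid: ȳ = ΣA·y / ΣA = 42.82 mm.
Transfer each piece to the horizontal axis through the centroid using Ī + A·d² with d = y − 42.82:
  flange: d = -36.82 mm → contributes +3 938 626 mm⁴
  web: d = 44.18 mm → contributes +9 184 879 mm⁴
Total I = 13 123 505 mm⁴.

I_x ≈ 1.3 × 10⁷ mm⁴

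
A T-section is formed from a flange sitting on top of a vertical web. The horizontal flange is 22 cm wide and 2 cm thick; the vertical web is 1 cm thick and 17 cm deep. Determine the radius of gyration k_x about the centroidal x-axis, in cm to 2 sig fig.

Treat the section as a set of non-overlapping primitives; coordinates are from the bounding-box lower-left.
Flange: 22 × 2, A = 44 cm², y = 18 cm, Ī = 14.67 cm⁴.
Web: 1 × 17, A = 17 cm², y = 8.5 cm, Ī = 409.4 cm⁴.
Centroid: ȳ = ΣA·y / ΣA = 15.35 cm.
Transfer each piece to the centroidal x-axis using Ī + A·d² with d = y − 15.35:
  flange: d = 2.648 cm → contributes +323.1 cm⁴
  web: d = -6.852 cm → contributes +1 208 cm⁴
Total I = 1 531 cm⁴.
Radius of gyration: k = √(I/A) = √(1 531 / 61) = 5.009 cm.

k_x ≈ 5.0 cm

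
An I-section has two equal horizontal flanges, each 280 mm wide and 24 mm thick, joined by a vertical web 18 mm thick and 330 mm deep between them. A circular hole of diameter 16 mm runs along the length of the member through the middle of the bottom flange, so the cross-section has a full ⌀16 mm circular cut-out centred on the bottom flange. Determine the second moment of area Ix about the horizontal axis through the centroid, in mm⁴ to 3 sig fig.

Ix ≈ 4.69 × 10⁸ mm⁴

Break the section into simple shapes (no overlaps), measuring from the bottom-left corner of the bounding box.
Bottom flange: 280 × 24, A = 6 720 mm², y = 12 mm, Ī = 322 560 mm⁴.
Web: 18 × 330, A = 5 940 mm², y = 189 mm, Ī = 53 905 500 mm⁴.
Top flange: 280 × 24, A = 6 720 mm², y = 366 mm, Ī = 322 560 mm⁴.
Hole (subtracted): ⌀16, A = 201.06 mm², y = 12 mm, Ī = 3 217 mm⁴.
Centroid: ȳ = ΣA·y / ΣA = 190.86 mm.
Transfer each piece to the horizontal axis through the centroid using Ī + A·d² with d = y − 190.86:
  bottom flange: d = -178.86 mm → contributes +215 290 769 mm⁴
  web: d = -1.8556 mm → contributes +53 925 952 mm⁴
  top flange: d = 175.14 mm → contributes +206 462 387 mm⁴
  hole: d = -178.86 mm → contributes −6 435 051 mm⁴
Total I = 469 244 058 mm⁴.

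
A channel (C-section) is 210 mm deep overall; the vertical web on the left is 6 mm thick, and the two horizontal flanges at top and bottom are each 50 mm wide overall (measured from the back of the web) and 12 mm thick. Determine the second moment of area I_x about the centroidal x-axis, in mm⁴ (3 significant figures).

Decompose the section into non-overlapping parts with the origin at the bottom-left of its bounding rectangle.
Web: 6 × 210, A = 1 260 mm², y = 105 mm, Ī = 4 630 500 mm⁴.
Top flange (beyond web): 44 × 12, A = 528 mm², y = 204 mm, Ī = 6 336 mm⁴.
Bottom flange (beyond web): 44 × 12, A = 528 mm², y = 6 mm, Ī = 6 336 mm⁴.
By symmetry the centroid is at mid-height, ȳ = 105 mm.
Transfer each piece to the centroidal x-axis using Ī + A·d² with d = y − 105:
  web: d = 0 mm → contributes +4 630 500 mm⁴
  top flange (beyond web): d = 99 mm → contributes +5 181 264 mm⁴
  bottom flange (beyond web): d = -99 mm → contributes +5 181 264 mm⁴
Total I = 14 993 028 mm⁴.

I_x ≈ 1.50 × 10⁷ mm⁴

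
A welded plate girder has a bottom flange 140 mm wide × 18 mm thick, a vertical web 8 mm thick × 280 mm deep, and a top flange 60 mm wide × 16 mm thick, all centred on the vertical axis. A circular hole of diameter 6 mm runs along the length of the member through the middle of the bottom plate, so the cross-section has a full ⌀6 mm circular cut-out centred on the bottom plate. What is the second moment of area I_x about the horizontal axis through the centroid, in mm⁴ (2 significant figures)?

I_x ≈ 8.2 × 10⁷ mm⁴

Decompose the section into non-overlapping parts with the origin at the bottom-left of its bounding rectangle.
Bottom plate: 140 × 18, A = 2 520 mm², y = 9 mm, Ī = 68 040 mm⁴.
Web plate: 8 × 280, A = 2 240 mm², y = 158 mm, Ī = 14 634 667 mm⁴.
Top plate: 60 × 16, A = 960 mm², y = 306 mm, Ī = 20 480 mm⁴.
Hole (subtracted): ⌀6, A = 28.27 mm², y = 9 mm, Ī = 63.62 mm⁴.
Centroid: ȳ = ΣA·y / ΣA = 117.7 mm.
Transfer each piece to the horizontal axis through the centroid using Ī + A·d² with d = y − 117.7:
  bottom plate: d = -108.7 mm → contributes +29 861 814 mm⁴
  web plate: d = 40.27 mm → contributes +18 266 622 mm⁴
  top plate: d = 188.3 mm → contributes +34 047 064 mm⁴
  hole: d = -108.7 mm → contributes −334 349 mm⁴
Total I = 81 841 151 mm⁴.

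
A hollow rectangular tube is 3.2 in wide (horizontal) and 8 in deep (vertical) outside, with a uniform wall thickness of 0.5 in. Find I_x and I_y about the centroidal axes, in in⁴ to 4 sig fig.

Split into non-overlapping primitives; take the origin at the lower-left of the bounding box.
Outer rectangle: 3.2 × 8, A = 25.6 in², y = 4 in, Ī = 136.533 in⁴.
Inner void (subtracted): 2.2 × 7, A = 15.4 in², y = 4 in, Ī = 62.8833 in⁴.
By symmetry the centroid is at mid-height, ȳ = 4 in.
All pieces are centred on the centroidal x-axis, so I = ΣĪ (holes subtracted) = 73.65 in⁴.
Repeating about the centroidal y-axis gives I_y = 15.634 in⁴.

I_x ≈ 73.65 in⁴, I_y ≈ 15.63 in⁴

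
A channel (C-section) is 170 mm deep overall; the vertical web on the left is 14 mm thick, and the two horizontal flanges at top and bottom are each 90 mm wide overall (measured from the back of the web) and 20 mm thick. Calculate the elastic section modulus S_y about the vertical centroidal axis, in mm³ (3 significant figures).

S_y ≈ 7.28 × 10⁴ mm³

Treat the section as a set of non-overlapping primitives; coordinates are from the bounding-box lower-left.
Web: 14 × 170, A = 2 380 mm², x = 7 mm, Ī = 38 873 mm⁴.
Top flange (beyond web): 76 × 20, A = 1 520 mm², x = 52 mm, Ī = 731 627 mm⁴.
Bottom flange (beyond web): 76 × 20, A = 1 520 mm², x = 52 mm, Ī = 731 627 mm⁴.
Centroid: x̄ = ΣA·x / ΣA = 32.24 mm.
Transfer each piece to the vertical centroidal axis using Ī + A·d² with d = x − 32.24:
  web: d = -25.24 mm → contributes +1 555 053 mm⁴
  top flange (beyond web): d = 19.76 mm → contributes +1 325 131 mm⁴
  bottom flange (beyond web): d = 19.76 mm → contributes +1 325 131 mm⁴
Total I = 4 205 315 mm⁴.
Extreme fibre distance c = 57.76 mm; S = I/c = 72 807 mm³.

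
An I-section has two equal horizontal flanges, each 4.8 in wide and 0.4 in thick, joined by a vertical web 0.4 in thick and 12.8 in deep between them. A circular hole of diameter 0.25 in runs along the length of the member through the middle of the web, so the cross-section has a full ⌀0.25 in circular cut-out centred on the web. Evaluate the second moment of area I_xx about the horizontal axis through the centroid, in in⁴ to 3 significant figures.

Decompose the section into non-overlapping parts with the origin at the bottom-left of its bounding rectangle.
Bottom flange: 4.8 × 0.4, A = 1.92 in², y = 0.2 in, Ī = 0.0256 in⁴.
Web: 0.4 × 12.8, A = 5.12 in², y = 6.8 in, Ī = 69.905 in⁴.
Top flange: 4.8 × 0.4, A = 1.92 in², y = 13.4 in, Ī = 0.0256 in⁴.
Hole (subtracted): ⌀0.25, A = 0.049087 in², y = 6.8 in, Ī = 0.00019175 in⁴.
By symmetry the centroid is at mid-height, ȳ = 6.8 in.
Transfer each piece to the horizontal axis through the centroid using Ī + A·d² with d = y − 6.8:
  bottom flange: d = -6.6 in → contributes +83.661 in⁴
  web: d = 0 in → contributes +69.905 in⁴
  top flange: d = 6.6 in → contributes +83.661 in⁴
  hole: d = 0 in → contributes −0.00019175 in⁴
Total I = 237.23 in⁴.

I_xx ≈ 237 in⁴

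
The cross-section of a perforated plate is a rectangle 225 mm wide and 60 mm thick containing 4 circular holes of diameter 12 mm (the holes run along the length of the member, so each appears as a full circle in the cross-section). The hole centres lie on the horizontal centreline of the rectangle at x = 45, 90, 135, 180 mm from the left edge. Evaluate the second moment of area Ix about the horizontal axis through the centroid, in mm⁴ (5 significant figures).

Ix ≈ 4.0459 × 10⁶ mm⁴

Split into non-overlapping primitives; take the origin at the lower-left of the bounding box.
Plate: 225 × 60, A = 13 500 mm², y = 30 mm, Ī = 4 050 000 mm⁴.
Hole 1 (subtracted): ⌀12, A = 113.0973 mm², y = 30 mm, Ī = 1017.876 mm⁴.
Hole 2 (subtracted): ⌀12, A = 113.0973 mm², y = 30 mm, Ī = 1017.876 mm⁴.
Hole 3 (subtracted): ⌀12, A = 113.0973 mm², y = 30 mm, Ī = 1017.876 mm⁴.
Hole 4 (subtracted): ⌀12, A = 113.0973 mm², y = 30 mm, Ī = 1017.876 mm⁴.
By symmetry the centroid is at mid-height, ȳ = 30 mm.
All pieces are centred on the horizontal axis through the centroid, so I = ΣĪ (holes subtracted) = 4 045 928 mm⁴.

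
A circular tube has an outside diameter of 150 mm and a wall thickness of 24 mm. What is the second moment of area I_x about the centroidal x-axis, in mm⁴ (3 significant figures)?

I_x ≈ 1.95 × 10⁷ mm⁴

Treat the section as a set of non-overlapping primitives; coordinates are from the bounding-box lower-left.
Outer circle: ⌀150, A = 17 671 mm², y = 75 mm, Ī = 24 850 489 mm⁴.
Bore (subtracted): ⌀102, A = 8171.3 mm², y = 75 mm, Ī = 5 313 376 mm⁴.
By symmetry the centroid is at mid-height, ȳ = 75 mm.
All pieces are centred on the centroidal x-axis, so I = ΣĪ (holes subtracted) = 19 537 112 mm⁴.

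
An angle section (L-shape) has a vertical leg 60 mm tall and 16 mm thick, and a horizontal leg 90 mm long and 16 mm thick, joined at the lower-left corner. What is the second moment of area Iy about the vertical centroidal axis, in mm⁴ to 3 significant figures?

Iy ≈ 1.63 × 10⁶ mm⁴

Break the section into simple shapes (no overlaps), measuring from the bottom-left corner of the bounding box.
Vertical leg: 16 × 60, A = 960 mm², x = 8 mm, Ī = 20 480 mm⁴.
Horizontal leg (remainder): 74 × 16, A = 1 184 mm², x = 53 mm, Ī = 540 299 mm⁴.
Centroid: x̄ = ΣA·x / ΣA = 32.851 mm.
Transfer each piece to the vertical centroidal axis using Ī + A·d² with d = x − 32.851:
  vertical leg: d = -24.851 mm → contributes +613 337 mm⁴
  horizontal leg (remainder): d = 20.149 mm → contributes +1 020 994 mm⁴
Total I = 1 634 331 mm⁴.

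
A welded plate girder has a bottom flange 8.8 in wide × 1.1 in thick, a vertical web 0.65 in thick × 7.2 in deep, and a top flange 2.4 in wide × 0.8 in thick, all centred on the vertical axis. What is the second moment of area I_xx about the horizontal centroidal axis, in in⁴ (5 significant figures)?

I_xx ≈ 153.88 in⁴

Break the section into simple shapes (no overlaps), measuring from the bottom-left corner of the bounding box.
Bottom plate: 8.8 × 1.1, A = 9.68 in², y = 0.55 in, Ī = 0.9760667 in⁴.
Web plate: 0.65 × 7.2, A = 4.68 in², y = 4.7 in, Ī = 20.2176 in⁴.
Top plate: 2.4 × 0.8, A = 1.92 in², y = 8.7 in, Ī = 0.1024 in⁴.
Centroid: ȳ = ΣA·y / ΣA = 2.704177 in.
Transfer each piece to the horizontal centroidal axis using Ī + A·d² with d = y − 2.704177:
  bottom plate: d = -2.154177 in → contributes +45.8959 in⁴
  web plate: d = 1.995823 in → contributes +38.85949 in⁴
  top plate: d = 5.995823 in → contributes +69.1262 in⁴
Total I = 153.8816 in⁴.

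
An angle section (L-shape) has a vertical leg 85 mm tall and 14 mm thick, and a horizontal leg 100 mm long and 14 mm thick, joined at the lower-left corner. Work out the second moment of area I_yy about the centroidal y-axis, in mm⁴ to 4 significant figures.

I_yy ≈ 2.258 × 10⁶ mm⁴

Treat the section as a set of non-overlapping primitives; coordinates are from the bounding-box lower-left.
Vertical leg: 14 × 85, A = 1 190 mm², x = 7 mm, Ī = 19436.7 mm⁴.
Horizontal leg (remainder): 86 × 14, A = 1 204 mm², x = 57 mm, Ī = 742 065 mm⁴.
Centroid: x̄ = ΣA·x / ΣA = 32.1462 mm.
Transfer each piece to the centroidal y-axis using Ī + A·d² with d = x − 32.1462:
  vertical leg: d = -25.1462 mm → contributes +771 911 mm⁴
  horizontal leg (remainder): d = 24.8538 mm → contributes +1 485 790 mm⁴
Total I = 2 257 701 mm⁴.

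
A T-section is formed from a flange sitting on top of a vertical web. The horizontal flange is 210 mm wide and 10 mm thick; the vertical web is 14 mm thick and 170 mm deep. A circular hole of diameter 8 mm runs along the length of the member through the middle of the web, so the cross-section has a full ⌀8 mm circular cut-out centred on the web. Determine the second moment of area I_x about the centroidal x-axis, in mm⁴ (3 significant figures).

I_x ≈ 1.47 × 10⁷ mm⁴

Break the section into simple shapes (no overlaps), measuring from the bottom-left corner of the bounding box.
Flange: 210 × 10, A = 2 100 mm², y = 175 mm, Ī = 17 500 mm⁴.
Web: 14 × 170, A = 2 380 mm², y = 85 mm, Ī = 5 731 833 mm⁴.
Hole (subtracted): ⌀8, A = 50.265 mm², y = 85 mm, Ī = 201.06 mm⁴.
Centroid: ȳ = ΣA·y / ΣA = 127.67 mm.
Transfer each piece to the centroidal x-axis using Ī + A·d² with d = y − 127.67:
  flange: d = 47.334 mm → contributes +4 722 523 mm⁴
  web: d = -42.666 mm → contributes +10 064 399 mm⁴
  hole: d = -42.666 mm → contributes −91 705 mm⁴
Total I = 14 695 218 mm⁴.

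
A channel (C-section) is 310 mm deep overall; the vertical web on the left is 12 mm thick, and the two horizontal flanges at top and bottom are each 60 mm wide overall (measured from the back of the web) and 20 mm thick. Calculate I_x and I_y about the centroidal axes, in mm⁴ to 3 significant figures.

I_x ≈ 7.02 × 10⁷ mm⁴, I_y ≈ 1.55 × 10⁶ mm⁴

Treat the section as a set of non-overlapping primitives; coordinates are from the bounding-box lower-left.
Web: 12 × 310, A = 3 720 mm², y = 155 mm, Ī = 29 791 000 mm⁴.
Top flange (beyond web): 48 × 20, A = 960 mm², y = 300 mm, Ī = 32 000 mm⁴.
Bottom flange (beyond web): 48 × 20, A = 960 mm², y = 10 mm, Ī = 32 000 mm⁴.
By symmetry the centroid is at mid-height, ȳ = 155 mm.
Transfer each piece to the centroidal x-axis using Ī + A·d² with d = y − 155:
  web: d = 0 mm → contributes +29 791 000 mm⁴
  top flange (beyond web): d = 145 mm → contributes +20 216 000 mm⁴
  bottom flange (beyond web): d = -145 mm → contributes +20 216 000 mm⁴
Total I = 70 223 000 mm⁴.
For the y-axis: x̄ = 16.213 mm.
Repeating about the centroidal y-axis gives I_y = 1 553 025 mm⁴.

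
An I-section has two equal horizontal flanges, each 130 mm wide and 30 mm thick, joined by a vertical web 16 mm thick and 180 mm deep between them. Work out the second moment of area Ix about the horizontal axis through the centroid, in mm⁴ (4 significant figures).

Ix ≈ 9.436 × 10⁷ mm⁴

Break the section into simple shapes (no overlaps), measuring from the bottom-left corner of the bounding box.
Bottom flange: 130 × 30, A = 3 900 mm², y = 15 mm, Ī = 292 500 mm⁴.
Web: 16 × 180, A = 2 880 mm², y = 120 mm, Ī = 7 776 000 mm⁴.
Top flange: 130 × 30, A = 3 900 mm², y = 225 mm, Ī = 292 500 mm⁴.
By symmetry the centroid is at mid-height, ȳ = 120 mm.
Transfer each piece to the horizontal axis through the centroid using Ī + A·d² with d = y − 120:
  bottom flange: d = -105 mm → contributes +43 290 000 mm⁴
  web: d = 0 mm → contributes +7 776 000 mm⁴
  top flange: d = 105 mm → contributes +43 290 000 mm⁴
Total I = 94 356 000 mm⁴.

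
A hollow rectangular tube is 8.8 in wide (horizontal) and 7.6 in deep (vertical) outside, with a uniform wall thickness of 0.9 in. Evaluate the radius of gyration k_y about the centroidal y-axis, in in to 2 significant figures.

k_y ≈ 3.2 in

Split into non-overlapping primitives; take the origin at the lower-left of the bounding box.
Outer rectangle: 8.8 × 7.6, A = 66.88 in², x = 4.4 in, Ī = 431.6 in⁴.
Inner void (subtracted): 7 × 5.8, A = 40.6 in², x = 4.4 in, Ī = 165.8 in⁴.
By symmetry the centroid is at mid-width, x̄ = 4.4 in.
All pieces are centred on the centroidal y-axis, so I = ΣĪ (holes subtracted) = 265.8 in⁴.
Radius of gyration: k = √(I/A) = √(265.8 / 26.28) = 3.18 in.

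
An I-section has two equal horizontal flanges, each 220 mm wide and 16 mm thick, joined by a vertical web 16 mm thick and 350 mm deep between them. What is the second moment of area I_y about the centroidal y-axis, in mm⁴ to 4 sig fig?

I_y ≈ 2.851 × 10⁷ mm⁴

Decompose the section into non-overlapping parts with the origin at the bottom-left of its bounding rectangle.
Bottom flange: 220 × 16, A = 3 520 mm², x = 110 mm, Ī = 14 197 333 mm⁴.
Web: 16 × 350, A = 5 600 mm², x = 110 mm, Ī = 119 467 mm⁴.
Top flange: 220 × 16, A = 3 520 mm², x = 110 mm, Ī = 14 197 333 mm⁴.
By symmetry the centroid is at mid-width, x̄ = 110 mm.
All pieces are centred on the centroidal y-axis, so I = ΣĪ = 28 514 133 mm⁴.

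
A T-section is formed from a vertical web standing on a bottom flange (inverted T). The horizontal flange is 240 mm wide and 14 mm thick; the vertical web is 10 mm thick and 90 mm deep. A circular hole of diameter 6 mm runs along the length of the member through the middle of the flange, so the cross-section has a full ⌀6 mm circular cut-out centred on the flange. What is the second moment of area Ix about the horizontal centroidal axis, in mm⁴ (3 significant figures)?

Break the section into simple shapes (no overlaps), measuring from the bottom-left corner of the bounding box.
Flange: 240 × 14, A = 3 360 mm², y = 7 mm, Ī = 54 880 mm⁴.
Web: 10 × 90, A = 900 mm², y = 59 mm, Ī = 607 500 mm⁴.
Hole (subtracted): ⌀6, A = 28.274 mm², y = 7 mm, Ī = 63.617 mm⁴.
Centroid: ȳ = ΣA·y / ΣA = 18.059 mm.
Transfer each piece to the horizontal centroidal axis using Ī + A·d² with d = y − 18.059:
  flange: d = -11.059 mm → contributes +465 837 mm⁴
  web: d = 40.941 mm → contributes +2 116 025 mm⁴
  hole: d = -11.059 mm → contributes −3521.8 mm⁴
Total I = 2 578 340 mm⁴.

Ix ≈ 2.58 × 10⁶ mm⁴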